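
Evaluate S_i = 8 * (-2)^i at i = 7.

S_7 = 8 * (-2)^7 = 8 * -128 = -1024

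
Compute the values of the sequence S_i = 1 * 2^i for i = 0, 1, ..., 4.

This is a geometric sequence.
i=0: S_0 = 1 * 2^0 = 1
i=1: S_1 = 1 * 2^1 = 2
i=2: S_2 = 1 * 2^2 = 4
i=3: S_3 = 1 * 2^3 = 8
i=4: S_4 = 1 * 2^4 = 16
The first 5 terms are: [1, 2, 4, 8, 16]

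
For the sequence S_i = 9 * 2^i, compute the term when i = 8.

S_8 = 9 * 2^8 = 9 * 256 = 2304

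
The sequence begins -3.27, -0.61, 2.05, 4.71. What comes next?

Differences: -0.61 - -3.27 = 2.66
This is an arithmetic sequence with common difference d = 2.66.
Next term = 4.71 + 2.66 = 7.37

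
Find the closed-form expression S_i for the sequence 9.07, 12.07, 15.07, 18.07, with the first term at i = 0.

Check differences: 12.07 - 9.07 = 3.0
15.07 - 12.07 = 3.0
Common difference d = 3.0.
First term a = 9.07.
Formula: S_i = 9.07 + 3.00*i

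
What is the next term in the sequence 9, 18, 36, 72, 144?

Ratios: 18 / 9 = 2.0
This is a geometric sequence with common ratio r = 2.
Next term = 144 * 2 = 288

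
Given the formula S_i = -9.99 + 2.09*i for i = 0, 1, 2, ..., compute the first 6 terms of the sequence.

This is an arithmetic sequence.
i=0: S_0 = -9.99 + 2.09*0 = -9.99
i=1: S_1 = -9.99 + 2.09*1 = -7.9
i=2: S_2 = -9.99 + 2.09*2 = -5.81
i=3: S_3 = -9.99 + 2.09*3 = -3.72
i=4: S_4 = -9.99 + 2.09*4 = -1.63
i=5: S_5 = -9.99 + 2.09*5 = 0.46
The first 6 terms are: [-9.99, -7.9, -5.81, -3.72, -1.63, 0.46]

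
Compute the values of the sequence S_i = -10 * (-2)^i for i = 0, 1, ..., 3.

This is a geometric sequence.
i=0: S_0 = -10 * (-2)^0 = -10
i=1: S_1 = -10 * (-2)^1 = 20
i=2: S_2 = -10 * (-2)^2 = -40
i=3: S_3 = -10 * (-2)^3 = 80
The first 4 terms are: [-10, 20, -40, 80]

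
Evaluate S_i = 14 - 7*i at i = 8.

S_8 = 14 + -7*8 = 14 + -56 = -42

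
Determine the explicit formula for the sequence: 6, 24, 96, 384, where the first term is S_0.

Check ratios: 24 / 6 = 4.0
Common ratio r = 4.
First term a = 6.
Formula: S_i = 6 * 4^i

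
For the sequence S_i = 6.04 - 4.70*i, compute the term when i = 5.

S_5 = 6.04 + -4.7*5 = 6.04 + -23.5 = -17.46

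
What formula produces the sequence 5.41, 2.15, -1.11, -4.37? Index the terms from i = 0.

Check differences: 2.15 - 5.41 = -3.26
-1.11 - 2.15 = -3.26
Common difference d = -3.26.
First term a = 5.41.
Formula: S_i = 5.41 - 3.26*i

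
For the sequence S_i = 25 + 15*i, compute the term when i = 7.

S_7 = 25 + 15*7 = 25 + 105 = 130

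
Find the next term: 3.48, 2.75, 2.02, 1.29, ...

Differences: 2.75 - 3.48 = -0.73
This is an arithmetic sequence with common difference d = -0.73.
Next term = 1.29 + -0.73 = 0.56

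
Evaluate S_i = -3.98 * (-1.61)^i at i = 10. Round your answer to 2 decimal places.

S_10 = -3.98 * (-1.61)^10 ≈ -3.98 * 117.0196 ≈ -465.74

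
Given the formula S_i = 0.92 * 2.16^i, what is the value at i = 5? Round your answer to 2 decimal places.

S_5 = 0.92 * 2.16^5 ≈ 0.92 * 47.0185 ≈ 43.26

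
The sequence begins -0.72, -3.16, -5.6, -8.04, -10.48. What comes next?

Differences: -3.16 - -0.72 = -2.44
This is an arithmetic sequence with common difference d = -2.44.
Next term = -10.48 + -2.44 = -12.92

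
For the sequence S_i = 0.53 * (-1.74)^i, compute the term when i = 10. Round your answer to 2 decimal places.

S_10 = 0.53 * (-1.74)^10 ≈ 0.53 * 254.3856 ≈ 134.82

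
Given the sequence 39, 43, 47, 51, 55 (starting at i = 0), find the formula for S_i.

Check differences: 43 - 39 = 4
47 - 43 = 4
Common difference d = 4.
First term a = 39.
Formula: S_i = 39 + 4*i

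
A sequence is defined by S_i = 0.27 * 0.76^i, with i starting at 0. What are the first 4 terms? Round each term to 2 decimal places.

This is a geometric sequence.
i=0: S_0 = 0.27 * 0.76^0 = 0.27
i=1: S_1 = 0.27 * 0.76^1 ≈ 0.21
i=2: S_2 = 0.27 * 0.76^2 ≈ 0.16
i=3: S_3 = 0.27 * 0.76^3 ≈ 0.12
The first 4 terms are: [0.27, 0.21, 0.16, 0.12]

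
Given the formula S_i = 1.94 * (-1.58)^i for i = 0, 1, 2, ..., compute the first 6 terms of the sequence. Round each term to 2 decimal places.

This is a geometric sequence.
i=0: S_0 = 1.94 * (-1.58)^0 = 1.94
i=1: S_1 = 1.94 * (-1.58)^1 ≈ -3.07
i=2: S_2 = 1.94 * (-1.58)^2 ≈ 4.84
i=3: S_3 = 1.94 * (-1.58)^3 ≈ -7.65
i=4: S_4 = 1.94 * (-1.58)^4 ≈ 12.09
i=5: S_5 = 1.94 * (-1.58)^5 ≈ -19.1
The first 6 terms are: [1.94, -3.07, 4.84, -7.65, 12.09, -19.1]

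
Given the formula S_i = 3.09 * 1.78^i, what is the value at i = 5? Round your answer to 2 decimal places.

S_5 = 3.09 * 1.78^5 ≈ 3.09 * 17.869 ≈ 55.22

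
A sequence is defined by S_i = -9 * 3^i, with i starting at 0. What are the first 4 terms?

This is a geometric sequence.
i=0: S_0 = -9 * 3^0 = -9
i=1: S_1 = -9 * 3^1 = -27
i=2: S_2 = -9 * 3^2 = -81
i=3: S_3 = -9 * 3^3 = -243
The first 4 terms are: [-9, -27, -81, -243]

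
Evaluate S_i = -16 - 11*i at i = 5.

S_5 = -16 + -11*5 = -16 + -55 = -71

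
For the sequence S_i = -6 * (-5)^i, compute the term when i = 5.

S_5 = -6 * (-5)^5 = -6 * -3125 = 18750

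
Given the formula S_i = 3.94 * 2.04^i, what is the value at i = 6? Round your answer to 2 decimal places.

S_6 = 3.94 * 2.04^6 ≈ 3.94 * 72.0744 ≈ 283.97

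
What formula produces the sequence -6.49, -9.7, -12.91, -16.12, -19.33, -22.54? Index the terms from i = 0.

Check differences: -9.7 - -6.49 = -3.21
-12.91 - -9.7 = -3.21
Common difference d = -3.21.
First term a = -6.49.
Formula: S_i = -6.49 - 3.21*i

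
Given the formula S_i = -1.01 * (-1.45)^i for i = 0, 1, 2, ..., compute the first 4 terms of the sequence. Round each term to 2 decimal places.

This is a geometric sequence.
i=0: S_0 = -1.01 * (-1.45)^0 = -1.01
i=1: S_1 = -1.01 * (-1.45)^1 ≈ 1.46
i=2: S_2 = -1.01 * (-1.45)^2 ≈ -2.12
i=3: S_3 = -1.01 * (-1.45)^3 ≈ 3.08
The first 4 terms are: [-1.01, 1.46, -2.12, 3.08]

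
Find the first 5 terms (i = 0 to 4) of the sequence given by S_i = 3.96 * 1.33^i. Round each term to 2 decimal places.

This is a geometric sequence.
i=0: S_0 = 3.96 * 1.33^0 = 3.96
i=1: S_1 = 3.96 * 1.33^1 ≈ 5.27
i=2: S_2 = 3.96 * 1.33^2 ≈ 7.0
i=3: S_3 = 3.96 * 1.33^3 ≈ 9.32
i=4: S_4 = 3.96 * 1.33^4 ≈ 12.39
The first 5 terms are: [3.96, 5.27, 7.0, 9.32, 12.39]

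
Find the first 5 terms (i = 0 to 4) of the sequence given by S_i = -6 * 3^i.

This is a geometric sequence.
i=0: S_0 = -6 * 3^0 = -6
i=1: S_1 = -6 * 3^1 = -18
i=2: S_2 = -6 * 3^2 = -54
i=3: S_3 = -6 * 3^3 = -162
i=4: S_4 = -6 * 3^4 = -486
The first 5 terms are: [-6, -18, -54, -162, -486]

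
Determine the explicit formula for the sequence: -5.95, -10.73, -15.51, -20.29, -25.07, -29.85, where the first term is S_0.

Check differences: -10.73 - -5.95 = -4.78
-15.51 - -10.73 = -4.78
Common difference d = -4.78.
First term a = -5.95.
Formula: S_i = -5.95 - 4.78*i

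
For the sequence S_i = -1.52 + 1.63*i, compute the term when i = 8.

S_8 = -1.52 + 1.63*8 = -1.52 + 13.04 = 11.52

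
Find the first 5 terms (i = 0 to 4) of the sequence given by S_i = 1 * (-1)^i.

This is a geometric sequence.
i=0: S_0 = 1 * (-1)^0 = 1
i=1: S_1 = 1 * (-1)^1 = -1
i=2: S_2 = 1 * (-1)^2 = 1
i=3: S_3 = 1 * (-1)^3 = -1
i=4: S_4 = 1 * (-1)^4 = 1
The first 5 terms are: [1, -1, 1, -1, 1]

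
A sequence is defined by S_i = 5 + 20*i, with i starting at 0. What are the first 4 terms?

This is an arithmetic sequence.
i=0: S_0 = 5 + 20*0 = 5
i=1: S_1 = 5 + 20*1 = 25
i=2: S_2 = 5 + 20*2 = 45
i=3: S_3 = 5 + 20*3 = 65
The first 4 terms are: [5, 25, 45, 65]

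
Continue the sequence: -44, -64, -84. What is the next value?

Differences: -64 - -44 = -20
This is an arithmetic sequence with common difference d = -20.
Next term = -84 + -20 = -104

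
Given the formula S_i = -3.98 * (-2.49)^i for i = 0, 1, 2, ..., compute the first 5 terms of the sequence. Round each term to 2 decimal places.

This is a geometric sequence.
i=0: S_0 = -3.98 * (-2.49)^0 = -3.98
i=1: S_1 = -3.98 * (-2.49)^1 ≈ 9.91
i=2: S_2 = -3.98 * (-2.49)^2 ≈ -24.68
i=3: S_3 = -3.98 * (-2.49)^3 ≈ 61.44
i=4: S_4 = -3.98 * (-2.49)^4 ≈ -153.0
The first 5 terms are: [-3.98, 9.91, -24.68, 61.44, -153.0]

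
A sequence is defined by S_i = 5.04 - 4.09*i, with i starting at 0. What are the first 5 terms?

This is an arithmetic sequence.
i=0: S_0 = 5.04 + -4.09*0 = 5.04
i=1: S_1 = 5.04 + -4.09*1 = 0.95
i=2: S_2 = 5.04 + -4.09*2 = -3.14
i=3: S_3 = 5.04 + -4.09*3 = -7.23
i=4: S_4 = 5.04 + -4.09*4 = -11.32
The first 5 terms are: [5.04, 0.95, -3.14, -7.23, -11.32]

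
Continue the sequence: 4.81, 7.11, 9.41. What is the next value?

Differences: 7.11 - 4.81 = 2.3
This is an arithmetic sequence with common difference d = 2.3.
Next term = 9.41 + 2.3 = 11.71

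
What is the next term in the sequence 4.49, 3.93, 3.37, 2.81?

Differences: 3.93 - 4.49 = -0.56
This is an arithmetic sequence with common difference d = -0.56.
Next term = 2.81 + -0.56 = 2.25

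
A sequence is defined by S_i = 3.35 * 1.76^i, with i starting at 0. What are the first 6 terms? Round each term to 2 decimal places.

This is a geometric sequence.
i=0: S_0 = 3.35 * 1.76^0 = 3.35
i=1: S_1 = 3.35 * 1.76^1 ≈ 5.9
i=2: S_2 = 3.35 * 1.76^2 ≈ 10.38
i=3: S_3 = 3.35 * 1.76^3 ≈ 18.26
i=4: S_4 = 3.35 * 1.76^4 ≈ 32.14
i=5: S_5 = 3.35 * 1.76^5 ≈ 56.57
The first 6 terms are: [3.35, 5.9, 10.38, 18.26, 32.14, 56.57]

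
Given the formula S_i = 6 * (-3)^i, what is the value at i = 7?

S_7 = 6 * (-3)^7 = 6 * -2187 = -13122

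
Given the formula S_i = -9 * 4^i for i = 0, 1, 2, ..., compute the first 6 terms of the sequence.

This is a geometric sequence.
i=0: S_0 = -9 * 4^0 = -9
i=1: S_1 = -9 * 4^1 = -36
i=2: S_2 = -9 * 4^2 = -144
i=3: S_3 = -9 * 4^3 = -576
i=4: S_4 = -9 * 4^4 = -2304
i=5: S_5 = -9 * 4^5 = -9216
The first 6 terms are: [-9, -36, -144, -576, -2304, -9216]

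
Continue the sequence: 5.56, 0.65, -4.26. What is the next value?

Differences: 0.65 - 5.56 = -4.91
This is an arithmetic sequence with common difference d = -4.91.
Next term = -4.26 + -4.91 = -9.17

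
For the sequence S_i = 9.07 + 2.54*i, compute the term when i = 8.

S_8 = 9.07 + 2.54*8 = 9.07 + 20.32 = 29.39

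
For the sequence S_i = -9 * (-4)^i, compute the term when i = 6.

S_6 = -9 * (-4)^6 = -9 * 4096 = -36864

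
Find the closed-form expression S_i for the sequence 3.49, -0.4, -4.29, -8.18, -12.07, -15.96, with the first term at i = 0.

Check differences: -0.4 - 3.49 = -3.89
-4.29 - -0.4 = -3.89
Common difference d = -3.89.
First term a = 3.49.
Formula: S_i = 3.49 - 3.89*i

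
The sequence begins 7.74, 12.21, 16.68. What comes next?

Differences: 12.21 - 7.74 = 4.47
This is an arithmetic sequence with common difference d = 4.47.
Next term = 16.68 + 4.47 = 21.15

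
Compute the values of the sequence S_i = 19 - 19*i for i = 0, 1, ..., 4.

This is an arithmetic sequence.
i=0: S_0 = 19 + -19*0 = 19
i=1: S_1 = 19 + -19*1 = 0
i=2: S_2 = 19 + -19*2 = -19
i=3: S_3 = 19 + -19*3 = -38
i=4: S_4 = 19 + -19*4 = -57
The first 5 terms are: [19, 0, -19, -38, -57]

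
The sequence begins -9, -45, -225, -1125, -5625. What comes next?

Ratios: -45 / -9 = 5.0
This is a geometric sequence with common ratio r = 5.
Next term = -5625 * 5 = -28125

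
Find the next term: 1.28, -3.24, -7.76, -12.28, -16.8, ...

Differences: -3.24 - 1.28 = -4.52
This is an arithmetic sequence with common difference d = -4.52.
Next term = -16.8 + -4.52 = -21.32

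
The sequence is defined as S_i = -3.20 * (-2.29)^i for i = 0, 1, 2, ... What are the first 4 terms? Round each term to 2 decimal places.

This is a geometric sequence.
i=0: S_0 = -3.2 * (-2.29)^0 = -3.2
i=1: S_1 = -3.2 * (-2.29)^1 ≈ 7.33
i=2: S_2 = -3.2 * (-2.29)^2 ≈ -16.78
i=3: S_3 = -3.2 * (-2.29)^3 ≈ 38.43
The first 4 terms are: [-3.2, 7.33, -16.78, 38.43]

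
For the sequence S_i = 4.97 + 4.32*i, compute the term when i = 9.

S_9 = 4.97 + 4.32*9 = 4.97 + 38.88 = 43.85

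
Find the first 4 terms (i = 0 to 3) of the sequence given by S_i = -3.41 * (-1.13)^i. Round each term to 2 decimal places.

This is a geometric sequence.
i=0: S_0 = -3.41 * (-1.13)^0 = -3.41
i=1: S_1 = -3.41 * (-1.13)^1 ≈ 3.85
i=2: S_2 = -3.41 * (-1.13)^2 ≈ -4.35
i=3: S_3 = -3.41 * (-1.13)^3 ≈ 4.92
The first 4 terms are: [-3.41, 3.85, -4.35, 4.92]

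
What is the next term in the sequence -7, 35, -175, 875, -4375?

Ratios: 35 / -7 = -5.0
This is a geometric sequence with common ratio r = -5.
Next term = -4375 * -5 = 21875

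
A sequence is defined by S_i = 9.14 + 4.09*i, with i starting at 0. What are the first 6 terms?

This is an arithmetic sequence.
i=0: S_0 = 9.14 + 4.09*0 = 9.14
i=1: S_1 = 9.14 + 4.09*1 = 13.23
i=2: S_2 = 9.14 + 4.09*2 = 17.32
i=3: S_3 = 9.14 + 4.09*3 = 21.41
i=4: S_4 = 9.14 + 4.09*4 = 25.5
i=5: S_5 = 9.14 + 4.09*5 = 29.59
The first 6 terms are: [9.14, 13.23, 17.32, 21.41, 25.5, 29.59]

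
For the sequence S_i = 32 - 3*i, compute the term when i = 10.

S_10 = 32 + -3*10 = 32 + -30 = 2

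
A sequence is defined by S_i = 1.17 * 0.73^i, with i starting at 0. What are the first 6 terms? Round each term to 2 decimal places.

This is a geometric sequence.
i=0: S_0 = 1.17 * 0.73^0 = 1.17
i=1: S_1 = 1.17 * 0.73^1 ≈ 0.85
i=2: S_2 = 1.17 * 0.73^2 ≈ 0.62
i=3: S_3 = 1.17 * 0.73^3 ≈ 0.46
i=4: S_4 = 1.17 * 0.73^4 ≈ 0.33
i=5: S_5 = 1.17 * 0.73^5 ≈ 0.24
The first 6 terms are: [1.17, 0.85, 0.62, 0.46, 0.33, 0.24]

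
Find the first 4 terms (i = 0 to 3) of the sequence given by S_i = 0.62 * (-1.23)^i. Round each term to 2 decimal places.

This is a geometric sequence.
i=0: S_0 = 0.62 * (-1.23)^0 = 0.62
i=1: S_1 = 0.62 * (-1.23)^1 ≈ -0.76
i=2: S_2 = 0.62 * (-1.23)^2 ≈ 0.94
i=3: S_3 = 0.62 * (-1.23)^3 ≈ -1.15
The first 4 terms are: [0.62, -0.76, 0.94, -1.15]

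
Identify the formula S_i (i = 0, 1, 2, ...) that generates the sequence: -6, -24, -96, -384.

Check ratios: -24 / -6 = 4.0
Common ratio r = 4.
First term a = -6.
Formula: S_i = -6 * 4^i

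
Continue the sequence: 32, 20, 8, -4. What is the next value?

Differences: 20 - 32 = -12
This is an arithmetic sequence with common difference d = -12.
Next term = -4 + -12 = -16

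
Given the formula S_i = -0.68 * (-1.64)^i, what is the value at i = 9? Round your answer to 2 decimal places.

S_9 = -0.68 * (-1.64)^9 ≈ -0.68 * -85.8212 ≈ 58.36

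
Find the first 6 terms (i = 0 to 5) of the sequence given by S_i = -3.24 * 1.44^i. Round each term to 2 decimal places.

This is a geometric sequence.
i=0: S_0 = -3.24 * 1.44^0 = -3.24
i=1: S_1 = -3.24 * 1.44^1 ≈ -4.67
i=2: S_2 = -3.24 * 1.44^2 ≈ -6.72
i=3: S_3 = -3.24 * 1.44^3 ≈ -9.67
i=4: S_4 = -3.24 * 1.44^4 ≈ -13.93
i=5: S_5 = -3.24 * 1.44^5 ≈ -20.06
The first 6 terms are: [-3.24, -4.67, -6.72, -9.67, -13.93, -20.06]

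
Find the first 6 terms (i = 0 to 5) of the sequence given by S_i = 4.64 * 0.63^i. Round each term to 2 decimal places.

This is a geometric sequence.
i=0: S_0 = 4.64 * 0.63^0 = 4.64
i=1: S_1 = 4.64 * 0.63^1 ≈ 2.92
i=2: S_2 = 4.64 * 0.63^2 ≈ 1.84
i=3: S_3 = 4.64 * 0.63^3 ≈ 1.16
i=4: S_4 = 4.64 * 0.63^4 ≈ 0.73
i=5: S_5 = 4.64 * 0.63^5 ≈ 0.46
The first 6 terms are: [4.64, 2.92, 1.84, 1.16, 0.73, 0.46]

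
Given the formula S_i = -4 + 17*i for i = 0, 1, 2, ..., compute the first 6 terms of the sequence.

This is an arithmetic sequence.
i=0: S_0 = -4 + 17*0 = -4
i=1: S_1 = -4 + 17*1 = 13
i=2: S_2 = -4 + 17*2 = 30
i=3: S_3 = -4 + 17*3 = 47
i=4: S_4 = -4 + 17*4 = 64
i=5: S_5 = -4 + 17*5 = 81
The first 6 terms are: [-4, 13, 30, 47, 64, 81]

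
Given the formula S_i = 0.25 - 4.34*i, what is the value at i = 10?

S_10 = 0.25 + -4.34*10 = 0.25 + -43.4 = -43.15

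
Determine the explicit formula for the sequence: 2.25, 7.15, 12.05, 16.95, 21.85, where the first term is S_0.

Check differences: 7.15 - 2.25 = 4.9
12.05 - 7.15 = 4.9
Common difference d = 4.9.
First term a = 2.25.
Formula: S_i = 2.25 + 4.90*i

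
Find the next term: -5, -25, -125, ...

Ratios: -25 / -5 = 5.0
This is a geometric sequence with common ratio r = 5.
Next term = -125 * 5 = -625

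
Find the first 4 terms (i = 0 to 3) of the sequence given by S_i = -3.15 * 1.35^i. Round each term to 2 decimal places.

This is a geometric sequence.
i=0: S_0 = -3.15 * 1.35^0 = -3.15
i=1: S_1 = -3.15 * 1.35^1 ≈ -4.25
i=2: S_2 = -3.15 * 1.35^2 ≈ -5.74
i=3: S_3 = -3.15 * 1.35^3 ≈ -7.75
The first 4 terms are: [-3.15, -4.25, -5.74, -7.75]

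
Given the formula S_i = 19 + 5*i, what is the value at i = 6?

S_6 = 19 + 5*6 = 19 + 30 = 49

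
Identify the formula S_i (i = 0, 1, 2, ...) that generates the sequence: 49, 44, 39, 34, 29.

Check differences: 44 - 49 = -5
39 - 44 = -5
Common difference d = -5.
First term a = 49.
Formula: S_i = 49 - 5*i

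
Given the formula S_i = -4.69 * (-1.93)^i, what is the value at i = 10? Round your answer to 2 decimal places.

S_10 = -4.69 * (-1.93)^10 ≈ -4.69 * 717.089 ≈ -3363.15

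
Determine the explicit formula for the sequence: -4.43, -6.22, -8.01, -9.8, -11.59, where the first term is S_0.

Check differences: -6.22 - -4.43 = -1.79
-8.01 - -6.22 = -1.79
Common difference d = -1.79.
First term a = -4.43.
Formula: S_i = -4.43 - 1.79*i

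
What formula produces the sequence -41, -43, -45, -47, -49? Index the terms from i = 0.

Check differences: -43 - -41 = -2
-45 - -43 = -2
Common difference d = -2.
First term a = -41.
Formula: S_i = -41 - 2*i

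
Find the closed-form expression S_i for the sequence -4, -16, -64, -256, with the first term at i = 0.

Check ratios: -16 / -4 = 4.0
Common ratio r = 4.
First term a = -4.
Formula: S_i = -4 * 4^i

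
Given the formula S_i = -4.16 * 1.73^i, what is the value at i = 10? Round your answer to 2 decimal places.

S_10 = -4.16 * 1.73^10 ≈ -4.16 * 240.1381 ≈ -998.97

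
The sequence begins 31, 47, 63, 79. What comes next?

Differences: 47 - 31 = 16
This is an arithmetic sequence with common difference d = 16.
Next term = 79 + 16 = 95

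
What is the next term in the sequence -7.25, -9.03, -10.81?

Differences: -9.03 - -7.25 = -1.78
This is an arithmetic sequence with common difference d = -1.78.
Next term = -10.81 + -1.78 = -12.59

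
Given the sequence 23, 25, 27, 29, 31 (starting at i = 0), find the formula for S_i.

Check differences: 25 - 23 = 2
27 - 25 = 2
Common difference d = 2.
First term a = 23.
Formula: S_i = 23 + 2*i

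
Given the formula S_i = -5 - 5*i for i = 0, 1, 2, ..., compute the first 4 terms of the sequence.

This is an arithmetic sequence.
i=0: S_0 = -5 + -5*0 = -5
i=1: S_1 = -5 + -5*1 = -10
i=2: S_2 = -5 + -5*2 = -15
i=3: S_3 = -5 + -5*3 = -20
The first 4 terms are: [-5, -10, -15, -20]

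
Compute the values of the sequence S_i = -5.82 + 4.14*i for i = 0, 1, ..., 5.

This is an arithmetic sequence.
i=0: S_0 = -5.82 + 4.14*0 = -5.82
i=1: S_1 = -5.82 + 4.14*1 = -1.68
i=2: S_2 = -5.82 + 4.14*2 = 2.46
i=3: S_3 = -5.82 + 4.14*3 = 6.6
i=4: S_4 = -5.82 + 4.14*4 = 10.74
i=5: S_5 = -5.82 + 4.14*5 = 14.88
The first 6 terms are: [-5.82, -1.68, 2.46, 6.6, 10.74, 14.88]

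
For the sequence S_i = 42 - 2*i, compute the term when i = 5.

S_5 = 42 + -2*5 = 42 + -10 = 32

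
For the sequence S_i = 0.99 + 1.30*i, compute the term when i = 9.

S_9 = 0.99 + 1.3*9 = 0.99 + 11.7 = 12.69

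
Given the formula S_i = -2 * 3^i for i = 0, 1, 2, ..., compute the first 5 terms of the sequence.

This is a geometric sequence.
i=0: S_0 = -2 * 3^0 = -2
i=1: S_1 = -2 * 3^1 = -6
i=2: S_2 = -2 * 3^2 = -18
i=3: S_3 = -2 * 3^3 = -54
i=4: S_4 = -2 * 3^4 = -162
The first 5 terms are: [-2, -6, -18, -54, -162]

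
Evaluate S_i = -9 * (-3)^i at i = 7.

S_7 = -9 * (-3)^7 = -9 * -2187 = 19683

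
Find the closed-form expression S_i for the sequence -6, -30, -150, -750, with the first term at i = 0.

Check ratios: -30 / -6 = 5.0
Common ratio r = 5.
First term a = -6.
Formula: S_i = -6 * 5^i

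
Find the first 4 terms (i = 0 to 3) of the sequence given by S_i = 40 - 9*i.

This is an arithmetic sequence.
i=0: S_0 = 40 + -9*0 = 40
i=1: S_1 = 40 + -9*1 = 31
i=2: S_2 = 40 + -9*2 = 22
i=3: S_3 = 40 + -9*3 = 13
The first 4 terms are: [40, 31, 22, 13]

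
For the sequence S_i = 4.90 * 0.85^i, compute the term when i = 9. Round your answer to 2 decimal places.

S_9 = 4.9 * 0.85^9 ≈ 4.9 * 0.2316 ≈ 1.13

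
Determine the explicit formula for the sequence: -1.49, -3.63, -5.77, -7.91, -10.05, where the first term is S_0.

Check differences: -3.63 - -1.49 = -2.14
-5.77 - -3.63 = -2.14
Common difference d = -2.14.
First term a = -1.49.
Formula: S_i = -1.49 - 2.14*i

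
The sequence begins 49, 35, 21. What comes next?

Differences: 35 - 49 = -14
This is an arithmetic sequence with common difference d = -14.
Next term = 21 + -14 = 7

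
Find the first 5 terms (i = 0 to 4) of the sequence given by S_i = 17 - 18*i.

This is an arithmetic sequence.
i=0: S_0 = 17 + -18*0 = 17
i=1: S_1 = 17 + -18*1 = -1
i=2: S_2 = 17 + -18*2 = -19
i=3: S_3 = 17 + -18*3 = -37
i=4: S_4 = 17 + -18*4 = -55
The first 5 terms are: [17, -1, -19, -37, -55]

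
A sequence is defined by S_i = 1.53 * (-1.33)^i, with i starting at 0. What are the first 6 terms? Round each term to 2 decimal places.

This is a geometric sequence.
i=0: S_0 = 1.53 * (-1.33)^0 = 1.53
i=1: S_1 = 1.53 * (-1.33)^1 ≈ -2.03
i=2: S_2 = 1.53 * (-1.33)^2 ≈ 2.71
i=3: S_3 = 1.53 * (-1.33)^3 ≈ -3.6
i=4: S_4 = 1.53 * (-1.33)^4 ≈ 4.79
i=5: S_5 = 1.53 * (-1.33)^5 ≈ -6.37
The first 6 terms are: [1.53, -2.03, 2.71, -3.6, 4.79, -6.37]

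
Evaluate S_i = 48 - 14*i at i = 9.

S_9 = 48 + -14*9 = 48 + -126 = -78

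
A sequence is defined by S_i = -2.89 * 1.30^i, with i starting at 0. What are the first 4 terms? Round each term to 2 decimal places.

This is a geometric sequence.
i=0: S_0 = -2.89 * 1.3^0 = -2.89
i=1: S_1 = -2.89 * 1.3^1 ≈ -3.76
i=2: S_2 = -2.89 * 1.3^2 ≈ -4.88
i=3: S_3 = -2.89 * 1.3^3 ≈ -6.35
The first 4 terms are: [-2.89, -3.76, -4.88, -6.35]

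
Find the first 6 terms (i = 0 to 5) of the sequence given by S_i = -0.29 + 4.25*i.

This is an arithmetic sequence.
i=0: S_0 = -0.29 + 4.25*0 = -0.29
i=1: S_1 = -0.29 + 4.25*1 = 3.96
i=2: S_2 = -0.29 + 4.25*2 = 8.21
i=3: S_3 = -0.29 + 4.25*3 = 12.46
i=4: S_4 = -0.29 + 4.25*4 = 16.71
i=5: S_5 = -0.29 + 4.25*5 = 20.96
The first 6 terms are: [-0.29, 3.96, 8.21, 12.46, 16.71, 20.96]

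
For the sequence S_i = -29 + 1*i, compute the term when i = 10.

S_10 = -29 + 1*10 = -29 + 10 = -19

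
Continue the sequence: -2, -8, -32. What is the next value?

Ratios: -8 / -2 = 4.0
This is a geometric sequence with common ratio r = 4.
Next term = -32 * 4 = -128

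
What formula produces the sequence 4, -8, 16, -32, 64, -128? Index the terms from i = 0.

Check ratios: -8 / 4 = -2.0
Common ratio r = -2.
First term a = 4.
Formula: S_i = 4 * (-2)^i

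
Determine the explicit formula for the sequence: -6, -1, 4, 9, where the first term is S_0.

Check differences: -1 - -6 = 5
4 - -1 = 5
Common difference d = 5.
First term a = -6.
Formula: S_i = -6 + 5*i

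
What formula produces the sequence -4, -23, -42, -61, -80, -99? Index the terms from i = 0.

Check differences: -23 - -4 = -19
-42 - -23 = -19
Common difference d = -19.
First term a = -4.
Formula: S_i = -4 - 19*i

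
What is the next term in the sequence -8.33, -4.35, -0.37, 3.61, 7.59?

Differences: -4.35 - -8.33 = 3.98
This is an arithmetic sequence with common difference d = 3.98.
Next term = 7.59 + 3.98 = 11.57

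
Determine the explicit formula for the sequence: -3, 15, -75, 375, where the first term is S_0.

Check ratios: 15 / -3 = -5.0
Common ratio r = -5.
First term a = -3.
Formula: S_i = -3 * (-5)^i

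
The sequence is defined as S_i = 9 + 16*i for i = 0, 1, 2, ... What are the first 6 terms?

This is an arithmetic sequence.
i=0: S_0 = 9 + 16*0 = 9
i=1: S_1 = 9 + 16*1 = 25
i=2: S_2 = 9 + 16*2 = 41
i=3: S_3 = 9 + 16*3 = 57
i=4: S_4 = 9 + 16*4 = 73
i=5: S_5 = 9 + 16*5 = 89
The first 6 terms are: [9, 25, 41, 57, 73, 89]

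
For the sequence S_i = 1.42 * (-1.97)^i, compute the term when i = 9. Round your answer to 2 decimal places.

S_9 = 1.42 * (-1.97)^9 ≈ 1.42 * -446.8853 ≈ -634.58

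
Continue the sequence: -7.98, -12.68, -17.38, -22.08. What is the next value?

Differences: -12.68 - -7.98 = -4.7
This is an arithmetic sequence with common difference d = -4.7.
Next term = -22.08 + -4.7 = -26.78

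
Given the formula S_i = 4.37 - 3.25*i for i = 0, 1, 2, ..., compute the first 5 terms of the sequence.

This is an arithmetic sequence.
i=0: S_0 = 4.37 + -3.25*0 = 4.37
i=1: S_1 = 4.37 + -3.25*1 = 1.12
i=2: S_2 = 4.37 + -3.25*2 = -2.13
i=3: S_3 = 4.37 + -3.25*3 = -5.38
i=4: S_4 = 4.37 + -3.25*4 = -8.63
The first 5 terms are: [4.37, 1.12, -2.13, -5.38, -8.63]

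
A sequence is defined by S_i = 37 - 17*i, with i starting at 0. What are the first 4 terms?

This is an arithmetic sequence.
i=0: S_0 = 37 + -17*0 = 37
i=1: S_1 = 37 + -17*1 = 20
i=2: S_2 = 37 + -17*2 = 3
i=3: S_3 = 37 + -17*3 = -14
The first 4 terms are: [37, 20, 3, -14]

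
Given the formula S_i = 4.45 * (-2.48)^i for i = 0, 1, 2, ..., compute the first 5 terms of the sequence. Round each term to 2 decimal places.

This is a geometric sequence.
i=0: S_0 = 4.45 * (-2.48)^0 = 4.45
i=1: S_1 = 4.45 * (-2.48)^1 ≈ -11.04
i=2: S_2 = 4.45 * (-2.48)^2 ≈ 27.37
i=3: S_3 = 4.45 * (-2.48)^3 ≈ -67.88
i=4: S_4 = 4.45 * (-2.48)^4 ≈ 168.33
The first 5 terms are: [4.45, -11.04, 27.37, -67.88, 168.33]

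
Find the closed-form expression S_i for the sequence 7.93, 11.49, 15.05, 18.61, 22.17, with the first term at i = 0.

Check differences: 11.49 - 7.93 = 3.56
15.05 - 11.49 = 3.56
Common difference d = 3.56.
First term a = 7.93.
Formula: S_i = 7.93 + 3.56*i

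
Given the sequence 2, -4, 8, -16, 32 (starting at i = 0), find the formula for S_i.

Check ratios: -4 / 2 = -2.0
Common ratio r = -2.
First term a = 2.
Formula: S_i = 2 * (-2)^i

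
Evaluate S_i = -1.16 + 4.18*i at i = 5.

S_5 = -1.16 + 4.18*5 = -1.16 + 20.9 = 19.74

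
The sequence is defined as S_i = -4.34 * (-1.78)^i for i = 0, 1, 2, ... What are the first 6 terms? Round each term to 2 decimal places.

This is a geometric sequence.
i=0: S_0 = -4.34 * (-1.78)^0 = -4.34
i=1: S_1 = -4.34 * (-1.78)^1 ≈ 7.73
i=2: S_2 = -4.34 * (-1.78)^2 ≈ -13.75
i=3: S_3 = -4.34 * (-1.78)^3 ≈ 24.48
i=4: S_4 = -4.34 * (-1.78)^4 ≈ -43.57
i=5: S_5 = -4.34 * (-1.78)^5 ≈ 77.55
The first 6 terms are: [-4.34, 7.73, -13.75, 24.48, -43.57, 77.55]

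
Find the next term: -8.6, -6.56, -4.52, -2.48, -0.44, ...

Differences: -6.56 - -8.6 = 2.04
This is an arithmetic sequence with common difference d = 2.04.
Next term = -0.44 + 2.04 = 1.6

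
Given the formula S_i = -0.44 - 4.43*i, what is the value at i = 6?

S_6 = -0.44 + -4.43*6 = -0.44 + -26.58 = -27.02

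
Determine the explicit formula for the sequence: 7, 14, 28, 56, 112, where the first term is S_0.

Check ratios: 14 / 7 = 2.0
Common ratio r = 2.
First term a = 7.
Formula: S_i = 7 * 2^i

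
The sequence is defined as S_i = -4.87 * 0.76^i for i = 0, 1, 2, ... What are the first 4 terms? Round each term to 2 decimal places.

This is a geometric sequence.
i=0: S_0 = -4.87 * 0.76^0 = -4.87
i=1: S_1 = -4.87 * 0.76^1 ≈ -3.7
i=2: S_2 = -4.87 * 0.76^2 ≈ -2.81
i=3: S_3 = -4.87 * 0.76^3 ≈ -2.14
The first 4 terms are: [-4.87, -3.7, -2.81, -2.14]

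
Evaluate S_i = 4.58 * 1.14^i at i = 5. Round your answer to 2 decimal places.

S_5 = 4.58 * 1.14^5 ≈ 4.58 * 1.9254 ≈ 8.82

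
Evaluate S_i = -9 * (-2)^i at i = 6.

S_6 = -9 * (-2)^6 = -9 * 64 = -576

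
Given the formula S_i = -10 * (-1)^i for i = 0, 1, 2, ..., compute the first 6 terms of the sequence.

This is a geometric sequence.
i=0: S_0 = -10 * (-1)^0 = -10
i=1: S_1 = -10 * (-1)^1 = 10
i=2: S_2 = -10 * (-1)^2 = -10
i=3: S_3 = -10 * (-1)^3 = 10
i=4: S_4 = -10 * (-1)^4 = -10
i=5: S_5 = -10 * (-1)^5 = 10
The first 6 terms are: [-10, 10, -10, 10, -10, 10]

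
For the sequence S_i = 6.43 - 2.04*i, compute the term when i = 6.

S_6 = 6.43 + -2.04*6 = 6.43 + -12.24 = -5.81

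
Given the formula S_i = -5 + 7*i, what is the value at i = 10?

S_10 = -5 + 7*10 = -5 + 70 = 65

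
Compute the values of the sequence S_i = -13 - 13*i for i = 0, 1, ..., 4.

This is an arithmetic sequence.
i=0: S_0 = -13 + -13*0 = -13
i=1: S_1 = -13 + -13*1 = -26
i=2: S_2 = -13 + -13*2 = -39
i=3: S_3 = -13 + -13*3 = -52
i=4: S_4 = -13 + -13*4 = -65
The first 5 terms are: [-13, -26, -39, -52, -65]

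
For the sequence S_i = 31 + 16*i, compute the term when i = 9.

S_9 = 31 + 16*9 = 31 + 144 = 175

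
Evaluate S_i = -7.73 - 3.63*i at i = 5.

S_5 = -7.73 + -3.63*5 = -7.73 + -18.15 = -25.88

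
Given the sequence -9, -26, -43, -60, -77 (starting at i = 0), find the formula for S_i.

Check differences: -26 - -9 = -17
-43 - -26 = -17
Common difference d = -17.
First term a = -9.
Formula: S_i = -9 - 17*i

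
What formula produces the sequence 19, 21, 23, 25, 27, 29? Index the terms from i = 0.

Check differences: 21 - 19 = 2
23 - 21 = 2
Common difference d = 2.
First term a = 19.
Formula: S_i = 19 + 2*i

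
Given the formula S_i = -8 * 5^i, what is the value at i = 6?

S_6 = -8 * 5^6 = -8 * 15625 = -125000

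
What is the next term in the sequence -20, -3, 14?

Differences: -3 - -20 = 17
This is an arithmetic sequence with common difference d = 17.
Next term = 14 + 17 = 31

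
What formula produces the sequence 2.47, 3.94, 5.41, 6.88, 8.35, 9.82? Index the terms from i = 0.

Check differences: 3.94 - 2.47 = 1.47
5.41 - 3.94 = 1.47
Common difference d = 1.47.
First term a = 2.47.
Formula: S_i = 2.47 + 1.47*i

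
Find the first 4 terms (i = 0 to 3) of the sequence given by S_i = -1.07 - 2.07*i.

This is an arithmetic sequence.
i=0: S_0 = -1.07 + -2.07*0 = -1.07
i=1: S_1 = -1.07 + -2.07*1 = -3.14
i=2: S_2 = -1.07 + -2.07*2 = -5.21
i=3: S_3 = -1.07 + -2.07*3 = -7.28
The first 4 terms are: [-1.07, -3.14, -5.21, -7.28]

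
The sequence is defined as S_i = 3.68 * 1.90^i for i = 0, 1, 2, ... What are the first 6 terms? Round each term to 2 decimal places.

This is a geometric sequence.
i=0: S_0 = 3.68 * 1.9^0 = 3.68
i=1: S_1 = 3.68 * 1.9^1 ≈ 6.99
i=2: S_2 = 3.68 * 1.9^2 ≈ 13.28
i=3: S_3 = 3.68 * 1.9^3 ≈ 25.24
i=4: S_4 = 3.68 * 1.9^4 ≈ 47.96
i=5: S_5 = 3.68 * 1.9^5 ≈ 91.12
The first 6 terms are: [3.68, 6.99, 13.28, 25.24, 47.96, 91.12]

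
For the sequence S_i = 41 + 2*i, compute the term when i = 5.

S_5 = 41 + 2*5 = 41 + 10 = 51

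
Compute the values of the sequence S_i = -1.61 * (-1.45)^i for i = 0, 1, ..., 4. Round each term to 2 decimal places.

This is a geometric sequence.
i=0: S_0 = -1.61 * (-1.45)^0 = -1.61
i=1: S_1 = -1.61 * (-1.45)^1 ≈ 2.33
i=2: S_2 = -1.61 * (-1.45)^2 ≈ -3.39
i=3: S_3 = -1.61 * (-1.45)^3 ≈ 4.91
i=4: S_4 = -1.61 * (-1.45)^4 ≈ -7.12
The first 5 terms are: [-1.61, 2.33, -3.39, 4.91, -7.12]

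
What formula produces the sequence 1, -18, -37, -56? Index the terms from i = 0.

Check differences: -18 - 1 = -19
-37 - -18 = -19
Common difference d = -19.
First term a = 1.
Formula: S_i = 1 - 19*i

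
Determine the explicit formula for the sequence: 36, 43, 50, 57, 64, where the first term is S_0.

Check differences: 43 - 36 = 7
50 - 43 = 7
Common difference d = 7.
First term a = 36.
Formula: S_i = 36 + 7*i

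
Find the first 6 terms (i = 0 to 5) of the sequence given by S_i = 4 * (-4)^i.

This is a geometric sequence.
i=0: S_0 = 4 * (-4)^0 = 4
i=1: S_1 = 4 * (-4)^1 = -16
i=2: S_2 = 4 * (-4)^2 = 64
i=3: S_3 = 4 * (-4)^3 = -256
i=4: S_4 = 4 * (-4)^4 = 1024
i=5: S_5 = 4 * (-4)^5 = -4096
The first 6 terms are: [4, -16, 64, -256, 1024, -4096]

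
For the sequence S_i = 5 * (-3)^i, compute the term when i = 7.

S_7 = 5 * (-3)^7 = 5 * -2187 = -10935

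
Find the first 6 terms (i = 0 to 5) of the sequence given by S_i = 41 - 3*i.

This is an arithmetic sequence.
i=0: S_0 = 41 + -3*0 = 41
i=1: S_1 = 41 + -3*1 = 38
i=2: S_2 = 41 + -3*2 = 35
i=3: S_3 = 41 + -3*3 = 32
i=4: S_4 = 41 + -3*4 = 29
i=5: S_5 = 41 + -3*5 = 26
The first 6 terms are: [41, 38, 35, 32, 29, 26]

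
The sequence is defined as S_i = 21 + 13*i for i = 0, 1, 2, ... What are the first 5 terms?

This is an arithmetic sequence.
i=0: S_0 = 21 + 13*0 = 21
i=1: S_1 = 21 + 13*1 = 34
i=2: S_2 = 21 + 13*2 = 47
i=3: S_3 = 21 + 13*3 = 60
i=4: S_4 = 21 + 13*4 = 73
The first 5 terms are: [21, 34, 47, 60, 73]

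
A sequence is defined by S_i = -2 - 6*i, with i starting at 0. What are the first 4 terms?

This is an arithmetic sequence.
i=0: S_0 = -2 + -6*0 = -2
i=1: S_1 = -2 + -6*1 = -8
i=2: S_2 = -2 + -6*2 = -14
i=3: S_3 = -2 + -6*3 = -20
The first 4 terms are: [-2, -8, -14, -20]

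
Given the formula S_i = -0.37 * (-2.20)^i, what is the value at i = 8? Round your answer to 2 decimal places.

S_8 = -0.37 * (-2.2)^8 ≈ -0.37 * 548.7587 ≈ -203.04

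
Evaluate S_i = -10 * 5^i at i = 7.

S_7 = -10 * 5^7 = -10 * 78125 = -781250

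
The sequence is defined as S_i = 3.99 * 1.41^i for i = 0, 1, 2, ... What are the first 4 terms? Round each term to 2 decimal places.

This is a geometric sequence.
i=0: S_0 = 3.99 * 1.41^0 = 3.99
i=1: S_1 = 3.99 * 1.41^1 ≈ 5.63
i=2: S_2 = 3.99 * 1.41^2 ≈ 7.93
i=3: S_3 = 3.99 * 1.41^3 ≈ 11.18
The first 4 terms are: [3.99, 5.63, 7.93, 11.18]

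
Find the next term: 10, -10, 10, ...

Ratios: -10 / 10 = -1.0
This is a geometric sequence with common ratio r = -1.
Next term = 10 * -1 = -10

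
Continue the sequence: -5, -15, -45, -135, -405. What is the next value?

Ratios: -15 / -5 = 3.0
This is a geometric sequence with common ratio r = 3.
Next term = -405 * 3 = -1215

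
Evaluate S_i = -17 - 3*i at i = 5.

S_5 = -17 + -3*5 = -17 + -15 = -32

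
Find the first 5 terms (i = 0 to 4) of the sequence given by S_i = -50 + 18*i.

This is an arithmetic sequence.
i=0: S_0 = -50 + 18*0 = -50
i=1: S_1 = -50 + 18*1 = -32
i=2: S_2 = -50 + 18*2 = -14
i=3: S_3 = -50 + 18*3 = 4
i=4: S_4 = -50 + 18*4 = 22
The first 5 terms are: [-50, -32, -14, 4, 22]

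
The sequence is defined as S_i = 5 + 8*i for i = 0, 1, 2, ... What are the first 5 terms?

This is an arithmetic sequence.
i=0: S_0 = 5 + 8*0 = 5
i=1: S_1 = 5 + 8*1 = 13
i=2: S_2 = 5 + 8*2 = 21
i=3: S_3 = 5 + 8*3 = 29
i=4: S_4 = 5 + 8*4 = 37
The first 5 terms are: [5, 13, 21, 29, 37]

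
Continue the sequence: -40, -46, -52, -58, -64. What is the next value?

Differences: -46 - -40 = -6
This is an arithmetic sequence with common difference d = -6.
Next term = -64 + -6 = -70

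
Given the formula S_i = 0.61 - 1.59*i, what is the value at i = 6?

S_6 = 0.61 + -1.59*6 = 0.61 + -9.54 = -8.93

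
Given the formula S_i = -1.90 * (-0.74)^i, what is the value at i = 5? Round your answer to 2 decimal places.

S_5 = -1.9 * (-0.74)^5 ≈ -1.9 * -0.2219 ≈ 0.42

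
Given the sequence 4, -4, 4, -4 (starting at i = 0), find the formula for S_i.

Check ratios: -4 / 4 = -1.0
Common ratio r = -1.
First term a = 4.
Formula: S_i = 4 * (-1)^i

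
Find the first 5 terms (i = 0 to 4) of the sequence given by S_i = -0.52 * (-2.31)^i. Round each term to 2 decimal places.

This is a geometric sequence.
i=0: S_0 = -0.52 * (-2.31)^0 = -0.52
i=1: S_1 = -0.52 * (-2.31)^1 ≈ 1.2
i=2: S_2 = -0.52 * (-2.31)^2 ≈ -2.77
i=3: S_3 = -0.52 * (-2.31)^3 ≈ 6.41
i=4: S_4 = -0.52 * (-2.31)^4 ≈ -14.81
The first 5 terms are: [-0.52, 1.2, -2.77, 6.41, -14.81]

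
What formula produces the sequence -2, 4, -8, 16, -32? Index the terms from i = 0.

Check ratios: 4 / -2 = -2.0
Common ratio r = -2.
First term a = -2.
Formula: S_i = -2 * (-2)^i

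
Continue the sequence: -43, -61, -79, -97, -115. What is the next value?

Differences: -61 - -43 = -18
This is an arithmetic sequence with common difference d = -18.
Next term = -115 + -18 = -133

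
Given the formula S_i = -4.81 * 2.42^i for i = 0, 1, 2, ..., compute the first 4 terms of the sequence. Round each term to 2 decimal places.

This is a geometric sequence.
i=0: S_0 = -4.81 * 2.42^0 = -4.81
i=1: S_1 = -4.81 * 2.42^1 ≈ -11.64
i=2: S_2 = -4.81 * 2.42^2 ≈ -28.17
i=3: S_3 = -4.81 * 2.42^3 ≈ -68.17
The first 4 terms are: [-4.81, -11.64, -28.17, -68.17]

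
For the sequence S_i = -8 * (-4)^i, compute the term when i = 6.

S_6 = -8 * (-4)^6 = -8 * 4096 = -32768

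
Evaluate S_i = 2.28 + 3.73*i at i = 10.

S_10 = 2.28 + 3.73*10 = 2.28 + 37.3 = 39.58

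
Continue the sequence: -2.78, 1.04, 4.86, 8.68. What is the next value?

Differences: 1.04 - -2.78 = 3.82
This is an arithmetic sequence with common difference d = 3.82.
Next term = 8.68 + 3.82 = 12.5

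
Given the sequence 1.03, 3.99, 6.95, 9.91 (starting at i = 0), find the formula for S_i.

Check differences: 3.99 - 1.03 = 2.96
6.95 - 3.99 = 2.96
Common difference d = 2.96.
First term a = 1.03.
Formula: S_i = 1.03 + 2.96*i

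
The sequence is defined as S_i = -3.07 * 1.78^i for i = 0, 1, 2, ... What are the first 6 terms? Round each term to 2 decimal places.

This is a geometric sequence.
i=0: S_0 = -3.07 * 1.78^0 = -3.07
i=1: S_1 = -3.07 * 1.78^1 ≈ -5.46
i=2: S_2 = -3.07 * 1.78^2 ≈ -9.73
i=3: S_3 = -3.07 * 1.78^3 ≈ -17.31
i=4: S_4 = -3.07 * 1.78^4 ≈ -30.82
i=5: S_5 = -3.07 * 1.78^5 ≈ -54.86
The first 6 terms are: [-3.07, -5.46, -9.73, -17.31, -30.82, -54.86]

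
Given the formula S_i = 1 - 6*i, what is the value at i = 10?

S_10 = 1 + -6*10 = 1 + -60 = -59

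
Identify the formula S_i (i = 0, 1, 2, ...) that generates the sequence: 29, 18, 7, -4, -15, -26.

Check differences: 18 - 29 = -11
7 - 18 = -11
Common difference d = -11.
First term a = 29.
Formula: S_i = 29 - 11*i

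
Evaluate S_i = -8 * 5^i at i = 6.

S_6 = -8 * 5^6 = -8 * 15625 = -125000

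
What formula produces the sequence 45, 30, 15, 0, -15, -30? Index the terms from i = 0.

Check differences: 30 - 45 = -15
15 - 30 = -15
Common difference d = -15.
First term a = 45.
Formula: S_i = 45 - 15*i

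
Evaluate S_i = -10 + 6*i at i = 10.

S_10 = -10 + 6*10 = -10 + 60 = 50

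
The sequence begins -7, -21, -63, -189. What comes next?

Ratios: -21 / -7 = 3.0
This is a geometric sequence with common ratio r = 3.
Next term = -189 * 3 = -567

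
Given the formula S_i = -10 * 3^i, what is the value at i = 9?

S_9 = -10 * 3^9 = -10 * 19683 = -196830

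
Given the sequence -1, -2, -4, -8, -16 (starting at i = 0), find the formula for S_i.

Check ratios: -2 / -1 = 2.0
Common ratio r = 2.
First term a = -1.
Formula: S_i = -1 * 2^i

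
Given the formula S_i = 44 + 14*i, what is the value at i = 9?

S_9 = 44 + 14*9 = 44 + 126 = 170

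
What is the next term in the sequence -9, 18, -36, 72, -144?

Ratios: 18 / -9 = -2.0
This is a geometric sequence with common ratio r = -2.
Next term = -144 * -2 = 288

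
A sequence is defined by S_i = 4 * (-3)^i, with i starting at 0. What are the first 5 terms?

This is a geometric sequence.
i=0: S_0 = 4 * (-3)^0 = 4
i=1: S_1 = 4 * (-3)^1 = -12
i=2: S_2 = 4 * (-3)^2 = 36
i=3: S_3 = 4 * (-3)^3 = -108
i=4: S_4 = 4 * (-3)^4 = 324
The first 5 terms are: [4, -12, 36, -108, 324]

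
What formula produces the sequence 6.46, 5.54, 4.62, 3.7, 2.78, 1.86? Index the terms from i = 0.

Check differences: 5.54 - 6.46 = -0.92
4.62 - 5.54 = -0.92
Common difference d = -0.92.
First term a = 6.46.
Formula: S_i = 6.46 - 0.92*i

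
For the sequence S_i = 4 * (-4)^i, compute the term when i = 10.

S_10 = 4 * (-4)^10 = 4 * 1048576 = 4194304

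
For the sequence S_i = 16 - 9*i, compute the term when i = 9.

S_9 = 16 + -9*9 = 16 + -81 = -65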